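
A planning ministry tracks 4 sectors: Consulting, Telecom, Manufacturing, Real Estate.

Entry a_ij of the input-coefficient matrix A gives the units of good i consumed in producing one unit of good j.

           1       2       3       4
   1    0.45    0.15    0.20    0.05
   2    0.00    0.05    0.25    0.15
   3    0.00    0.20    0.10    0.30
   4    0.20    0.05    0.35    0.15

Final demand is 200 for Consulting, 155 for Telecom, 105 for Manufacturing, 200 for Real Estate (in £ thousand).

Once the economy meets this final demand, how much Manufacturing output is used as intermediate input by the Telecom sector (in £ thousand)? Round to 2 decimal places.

I − A =
  [   0.55    -0.15    -0.20    -0.05]
  [   0.00     0.95    -0.25    -0.15]
  [   0.00    -0.20     0.90    -0.30]
  [  -0.20    -0.05    -0.35     0.85]
Compute the cofactors C_ij = (−1)^(i+j)·(3×3 minor ij) of I−A; the adjugate is their transpose:
adj(I−A) = Cᵀ =
  [ 0.56350   0.14175   0.21700   0.13475]
  [ 0.04200   0.34200   0.14925   0.11550]
  [ 0.06300   0.10875   0.42600   0.17325]
  [ 0.16100   0.09825   0.23525   0.44275]
det(I−A) = Σ_j (I−A)_1j·C_1j = (0.55)(0.56350) + (-0.15)(0.04200) + (-0.20)(0.06300) + (-0.05)(0.16100) = 0.282975
(I − A)⁻¹ = adj(I−A) / det(I−A) ≈
  [   1.9913     0.5009     0.7669     0.4762]
  [   0.1484     1.2086     0.5274     0.4082]
  [   0.2226     0.3843     1.5054     0.6122]
  [   0.5690     0.3472     0.8313     1.5646]
First solve x = (I − A)⁻¹ d = adj(I−A)·d / det(I−A); in particular x_2 = (0.04200·200 + 0.34200·155 + 0.14925·105 + 0.11550·200) / 0.282975 = 100.18125 / 0.282975 ≈ 354.0286.
Intermediate flow from 3 to 2: z_32 = a_32 · x_2 = 0.20 × 100.18125 / 0.282975 = 20.03625 / 0.282975 ≈ 70.81.

z_32 = 70.81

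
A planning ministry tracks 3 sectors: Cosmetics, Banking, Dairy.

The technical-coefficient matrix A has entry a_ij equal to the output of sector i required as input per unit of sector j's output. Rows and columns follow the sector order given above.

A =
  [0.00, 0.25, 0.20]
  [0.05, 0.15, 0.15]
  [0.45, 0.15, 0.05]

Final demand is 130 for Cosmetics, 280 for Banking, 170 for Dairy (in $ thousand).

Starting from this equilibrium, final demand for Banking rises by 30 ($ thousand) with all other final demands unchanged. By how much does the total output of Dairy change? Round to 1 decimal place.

Δx_D = 11.6

I − A =
  [   1.00    -0.25    -0.20]
  [  -0.05     0.85    -0.15]
  [  -0.45    -0.15     0.95]
Cofactors of I−A, C_ij = (−1)^(i+j)·(minor ij) (rows/columns in the sector order above):
  C_11 = (0.85)(0.95) − (-0.15)(-0.15) = 0.7850
  C_12 = −[(-0.05)(0.95) − (-0.15)(-0.45)] = 0.1150
  C_13 = (-0.05)(-0.15) − (0.85)(-0.45) = 0.3900
  C_21 = −[(-0.25)(0.95) − (-0.20)(-0.15)] = 0.2675
  C_22 = (1.00)(0.95) − (-0.20)(-0.45) = 0.8600
  C_23 = −[(1.00)(-0.15) − (-0.25)(-0.45)] = 0.2625
  C_31 = (-0.25)(-0.15) − (-0.20)(0.85) = 0.2075
  C_32 = −[(1.00)(-0.15) − (-0.20)(-0.05)] = 0.1600
  C_33 = (1.00)(0.85) − (-0.25)(-0.05) = 0.8375
det(I−A) = Σ_j (I−A)_1j·C_1j = (1.00)(0.7850) + (-0.25)(0.1150) + (-0.20)(0.3900) = 0.67825
adj(I−A) = Cᵀ =
  [ 0.7850   0.2675   0.2075]
  [ 0.1150   0.8600   0.1600]
  [ 0.3900   0.2625   0.8375]
(I − A)⁻¹ = adj(I−A) / det(I−A) ≈
  [   1.1574     0.3944     0.3059]
  [   0.1696     1.2680     0.2359]
  [   0.5750     0.3870     1.2348]
Δx = (I − A)⁻¹ Δd with Δd having +30 in the Banking component and 0 elsewhere.
So Δx_D = L_DB · (+30), where L_DB = adj(I−A)_DB / det(I−A) = 0.2625 / 0.67825.
Δx_D = 0.2625 × (+30) / 0.67825 = 7.875 / 0.67825 ≈ 11.6.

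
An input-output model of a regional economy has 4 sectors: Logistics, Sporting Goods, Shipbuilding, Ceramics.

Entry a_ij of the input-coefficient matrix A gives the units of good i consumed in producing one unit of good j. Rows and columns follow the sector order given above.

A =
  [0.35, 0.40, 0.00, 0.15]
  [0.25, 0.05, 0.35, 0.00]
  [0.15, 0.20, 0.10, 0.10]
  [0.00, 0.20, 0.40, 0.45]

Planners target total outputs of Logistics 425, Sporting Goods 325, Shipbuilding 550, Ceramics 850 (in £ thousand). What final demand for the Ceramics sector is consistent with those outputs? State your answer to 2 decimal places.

d_4 = 182.50

I − A =
  [   0.65    -0.40     0.00    -0.15]
  [  -0.25     0.95    -0.35     0.00]
  [  -0.15    -0.20     0.90    -0.10]
  [   0.00    -0.20    -0.40     0.55]
d = (I − A) x:
  d_1 = (+0.65)·425 + (-0.40)·325 + (+0.00)·550 + (-0.15)·850 = 18.75
  d_2 = (-0.25)·425 + (+0.95)·325 + (-0.35)·550 + (+0.00)·850 = 10.00
  d_3 = (-0.15)·425 + (-0.20)·325 + (+0.90)·550 + (-0.10)·850 = 281.25
  d_4 = (+0.00)·425 + (-0.20)·325 + (-0.40)·550 + (+0.55)·850 = 182.50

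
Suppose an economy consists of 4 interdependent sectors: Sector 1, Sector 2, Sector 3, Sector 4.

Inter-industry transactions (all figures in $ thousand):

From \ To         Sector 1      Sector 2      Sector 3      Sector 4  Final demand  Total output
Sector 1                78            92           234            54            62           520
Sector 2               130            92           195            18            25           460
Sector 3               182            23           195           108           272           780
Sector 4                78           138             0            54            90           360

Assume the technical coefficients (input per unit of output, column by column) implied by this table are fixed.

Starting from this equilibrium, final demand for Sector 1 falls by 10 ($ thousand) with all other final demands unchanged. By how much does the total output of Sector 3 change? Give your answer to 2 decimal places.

Technical coefficients a_ij = z_ij / X_j:
  a_11 = 78/520 = 0.15, a_21 = 130/520 = 0.25, a_31 = 182/520 = 0.35, a_41 = 78/520 = 0.15
  a_12 = 92/460 = 0.20, a_22 = 92/460 = 0.20, a_32 = 23/460 = 0.05, a_42 = 138/460 = 0.30
  a_13 = 234/780 = 0.30, a_23 = 195/780 = 0.25, a_33 = 195/780 = 0.25, a_43 = 0/780 = 0.00
  a_14 = 54/360 = 0.15, a_24 = 18/360 = 0.05, a_34 = 108/360 = 0.30, a_44 = 54/360 = 0.15
I − A =
  [   0.85    -0.20    -0.30    -0.15]
  [  -0.25     0.80    -0.25    -0.05]
  [  -0.35    -0.05     0.75    -0.30]
  [  -0.15    -0.30     0.00     0.85]
Compute the cofactors C_ij = (−1)^(i+j)·(3×3 minor ij) of I−A; the adjugate is their transpose:
adj(I−A) = Cᵀ =
  [ 0.465625   0.201000   0.253250   0.183375]
  [ 0.250625   0.422250   0.241000   0.154125]
  [ 0.302250   0.195750   0.492000   0.238500]
  [ 0.170625   0.184500   0.129750   0.356625]
det(I−A) = Σ_j (I−A)_1j·C_1j = (0.85)(0.465625) + (-0.20)(0.250625) + (-0.30)(0.302250) + (-0.15)(0.170625) = 0.2293875
(I − A)⁻¹ = adj(I−A) / det(I−A) ≈
  [   2.0299     0.8762     1.1040     0.7994]
  [   1.0926     1.8408     1.0506     0.6719]
  [   1.3176     0.8534     2.1448     1.0397]
  [   0.7438     0.8043     0.5656     1.5547]
Δx = (I − A)⁻¹ Δd with Δd having -10 in the Sector 1 component and 0 elsewhere.
So Δx_3 = L_31 · (-10), where L_31 = adj(I−A)_31 / det(I−A) = 0.302250 / 0.2293875.
Δx_3 = 0.302250 × (-10) / 0.2293875 = -3.0225 / 0.2293875 ≈ -13.18.

Δx_3 = -13.18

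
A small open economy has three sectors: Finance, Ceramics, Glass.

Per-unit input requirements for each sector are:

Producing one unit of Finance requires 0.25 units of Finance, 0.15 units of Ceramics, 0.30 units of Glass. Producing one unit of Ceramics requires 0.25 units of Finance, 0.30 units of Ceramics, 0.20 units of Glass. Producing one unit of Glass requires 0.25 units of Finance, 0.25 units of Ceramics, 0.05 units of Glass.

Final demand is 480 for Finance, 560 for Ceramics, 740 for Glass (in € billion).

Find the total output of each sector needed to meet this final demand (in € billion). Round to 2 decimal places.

x_F = 1821.84, x_C = 1810.16, x_G = 1735.35

I − A =
  [   0.75    -0.25    -0.25]
  [  -0.15     0.70    -0.25]
  [  -0.30    -0.20     0.95]
Cofactors of I−A, C_ij = (−1)^(i+j)·(minor ij) (rows/columns in the sector order above):
  C_11 = (0.70)(0.95) − (-0.25)(-0.20) = 0.6150
  C_12 = −[(-0.15)(0.95) − (-0.25)(-0.30)] = 0.2175
  C_13 = (-0.15)(-0.20) − (0.70)(-0.30) = 0.2400
  C_21 = −[(-0.25)(0.95) − (-0.25)(-0.20)] = 0.2875
  C_22 = (0.75)(0.95) − (-0.25)(-0.30) = 0.6375
  C_23 = −[(0.75)(-0.20) − (-0.25)(-0.30)] = 0.2250
  C_31 = (-0.25)(-0.25) − (-0.25)(0.70) = 0.2375
  C_32 = −[(0.75)(-0.25) − (-0.25)(-0.15)] = 0.2250
  C_33 = (0.75)(0.70) − (-0.25)(-0.15) = 0.4875
det(I−A) = Σ_j (I−A)_1j·C_1j = (0.75)(0.6150) + (-0.25)(0.2175) + (-0.25)(0.2400) = 0.346875
adj(I−A) = Cᵀ =
  [ 0.6150   0.2875   0.2375]
  [ 0.2175   0.6375   0.2250]
  [ 0.2400   0.2250   0.4875]
(I − A)⁻¹ = adj(I−A) / det(I−A) ≈
  [   1.7730     0.8288     0.6847]
  [   0.6270     1.8378     0.6486]
  [   0.6919     0.6486     1.4054]
x = (I − A)⁻¹ d = adj(I−A)·d / det(I−A), with det(I−A) = 0.346875:
  x_F = (0.6150·480 + 0.2875·560 + 0.2375·740) / 0.346875 = 631.95 / 0.346875 ≈ 1821.84
  x_C = (0.2175·480 + 0.6375·560 + 0.2250·740) / 0.346875 = 627.90 / 0.346875 ≈ 1810.16
  x_G = (0.2400·480 + 0.2250·560 + 0.4875·740) / 0.346875 = 601.95 / 0.346875 ≈ 1735.35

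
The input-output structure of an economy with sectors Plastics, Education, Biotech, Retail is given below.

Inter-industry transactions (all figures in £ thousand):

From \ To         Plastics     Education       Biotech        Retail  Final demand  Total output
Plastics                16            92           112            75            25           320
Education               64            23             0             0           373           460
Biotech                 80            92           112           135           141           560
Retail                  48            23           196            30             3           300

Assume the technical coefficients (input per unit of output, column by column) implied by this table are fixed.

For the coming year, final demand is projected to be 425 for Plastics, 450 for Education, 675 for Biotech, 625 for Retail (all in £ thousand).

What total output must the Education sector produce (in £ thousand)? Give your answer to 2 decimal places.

x_E = 848.04

Technical coefficients a_ij = z_ij / X_j:
  a_PP = 16/320 = 0.05, a_EP = 64/320 = 0.20, a_BP = 80/320 = 0.25, a_RP = 48/320 = 0.15
  a_PE = 92/460 = 0.20, a_EE = 23/460 = 0.05, a_BE = 92/460 = 0.20, a_RE = 23/460 = 0.05
  a_PB = 112/560 = 0.20, a_EB = 0/560 = 0.00, a_BB = 112/560 = 0.20, a_RB = 196/560 = 0.35
  a_PR = 75/300 = 0.25, a_ER = 0/300 = 0.00, a_BR = 135/300 = 0.45, a_RR = 30/300 = 0.10
I − A =
  [   0.95    -0.20    -0.20    -0.25]
  [  -0.20     0.95     0.00     0.00]
  [  -0.25    -0.20     0.80    -0.45]
  [  -0.15    -0.05    -0.35     0.90]
Compute the cofactors C_ij = (−1)^(i+j)·(3×3 minor ij) of I−A; the adjugate is their transpose:
adj(I−A) = Cᵀ =
  [ 0.534375   0.180500   0.254125   0.275500]
  [ 0.112500   0.424000   0.053500   0.058000]
  [ 0.318375   0.246500   0.738125   0.457500]
  [ 0.219125   0.149500   0.332375   0.634500]
det(I−A) = Σ_j (I−A)_1j·C_1j = (0.95)(0.534375) + (-0.20)(0.112500) + (-0.20)(0.318375) + (-0.25)(0.219125) = 0.3667
(I − A)⁻¹ = adj(I−A) / det(I−A) ≈
  [   1.4573     0.4922     0.6930     0.7513]
  [   0.3068     1.1563     0.1459     0.1582]
  [   0.8682     0.6722     2.0129     1.2476]
  [   0.5976     0.4077     0.9064     1.7303]
x = (I − A)⁻¹ d = adj(I−A)·d / det(I−A), with det(I−A) = 0.3667:
  x_P = (0.534375·425 + 0.180500·450 + 0.254125·675 + 0.275500·625) / 0.3667 = 652.05625 / 0.3667 ≈ 1778.17
  x_E = (0.112500·425 + 0.424000·450 + 0.053500·675 + 0.058000·625) / 0.3667 = 310.975 / 0.3667 ≈ 848.04
  x_B = (0.318375·425 + 0.246500·450 + 0.738125·675 + 0.457500·625) / 0.3667 = 1030.40625 / 0.3667 ≈ 2809.94
  x_R = (0.219125·425 + 0.149500·450 + 0.332375·675 + 0.634500·625) / 0.3667 = 781.31875 / 0.3667 ≈ 2130.68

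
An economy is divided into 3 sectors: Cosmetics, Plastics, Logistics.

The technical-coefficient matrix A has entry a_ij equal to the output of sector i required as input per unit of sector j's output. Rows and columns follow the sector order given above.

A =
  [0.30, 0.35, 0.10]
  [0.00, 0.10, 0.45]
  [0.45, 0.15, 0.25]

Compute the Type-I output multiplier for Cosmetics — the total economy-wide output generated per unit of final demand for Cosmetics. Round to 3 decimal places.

m_1 = 3.871

I − A =
  [   0.70    -0.35    -0.10]
  [   0.00     0.90    -0.45]
  [  -0.45    -0.15     0.75]
Cofactors of I−A, C_ij = (−1)^(i+j)·(minor ij) (rows/columns in the sector order above):
  C_11 = (0.90)(0.75) − (-0.45)(-0.15) = 0.6075
  C_12 = −[(0.00)(0.75) − (-0.45)(-0.45)] = 0.2025
  C_13 = (0.00)(-0.15) − (0.90)(-0.45) = 0.4050
  C_21 = −[(-0.35)(0.75) − (-0.10)(-0.15)] = 0.2775
  C_22 = (0.70)(0.75) − (-0.10)(-0.45) = 0.4800
  C_23 = −[(0.70)(-0.15) − (-0.35)(-0.45)] = 0.2625
  C_31 = (-0.35)(-0.45) − (-0.10)(0.90) = 0.2475
  C_32 = −[(0.70)(-0.45) − (-0.10)(0.00)] = 0.3150
  C_33 = (0.70)(0.90) − (-0.35)(0.00) = 0.6300
det(I−A) = Σ_j (I−A)_1j·C_1j = (0.70)(0.6075) + (-0.35)(0.2025) + (-0.10)(0.4050) = 0.313875
adj(I−A) = Cᵀ =
  [ 0.6075   0.2775   0.2475]
  [ 0.2025   0.4800   0.3150]
  [ 0.4050   0.2625   0.6300]
(I − A)⁻¹ = adj(I−A) / det(I−A) ≈
  [   1.9355     0.8841     0.7885]
  [   0.6452     1.5293     1.0036]
  [   1.2903     0.8363     2.0072]
The output multiplier for sector j is the column-j sum of the Leontief inverse (I − A)⁻¹ = adj(I−A) / det(I−A).
Column 1 of adj(I−A): (0.6075, 0.2025, 0.4050); det(I−A) = 0.313875.
m_1 = (0.6075 + 0.2025 + 0.4050) / 0.313875 = 1.215 / 0.313875 ≈ 3.871.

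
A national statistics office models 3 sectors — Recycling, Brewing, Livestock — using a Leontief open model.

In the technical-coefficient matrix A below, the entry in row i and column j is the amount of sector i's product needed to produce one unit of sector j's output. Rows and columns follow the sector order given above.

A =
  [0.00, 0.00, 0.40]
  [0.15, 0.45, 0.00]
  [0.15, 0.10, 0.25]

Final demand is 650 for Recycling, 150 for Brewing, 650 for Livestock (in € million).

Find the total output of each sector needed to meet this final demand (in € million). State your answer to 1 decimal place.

I − A =
  [   1.00     0.00    -0.40]
  [  -0.15     0.55     0.00]
  [  -0.15    -0.10     0.75]
Cofactors of I−A, C_ij = (−1)^(i+j)·(minor ij) (rows/columns in the sector order above):
  C_11 = (0.55)(0.75) − (0.00)(-0.10) = 0.4125
  C_12 = −[(-0.15)(0.75) − (0.00)(-0.15)] = 0.1125
  C_13 = (-0.15)(-0.10) − (0.55)(-0.15) = 0.0975
  C_21 = −[(0.00)(0.75) − (-0.40)(-0.10)] = 0.0400
  C_22 = (1.00)(0.75) − (-0.40)(-0.15) = 0.6900
  C_23 = −[(1.00)(-0.10) − (0.00)(-0.15)] = 0.1000
  C_31 = (0.00)(0.00) − (-0.40)(0.55) = 0.2200
  C_32 = −[(1.00)(0.00) − (-0.40)(-0.15)] = 0.0600
  C_33 = (1.00)(0.55) − (0.00)(-0.15) = 0.5500
det(I−A) = Σ_j (I−A)_1j·C_1j = (1.00)(0.4125) + (0.00)(0.1125) + (-0.40)(0.0975) = 0.3735
adj(I−A) = Cᵀ =
  [ 0.4125   0.0400   0.2200]
  [ 0.1125   0.6900   0.0600]
  [ 0.0975   0.1000   0.5500]
(I − A)⁻¹ = adj(I−A) / det(I−A) ≈
  [   1.1044     0.1071     0.5890]
  [   0.3012     1.8474     0.1606]
  [   0.2610     0.2677     1.4726]
x = (I − A)⁻¹ d = adj(I−A)·d / det(I−A), with det(I−A) = 0.3735:
  x_R = (0.4125·650 + 0.0400·150 + 0.2200·650) / 0.3735 = 417.125 / 0.3735 ≈ 1116.8
  x_B = (0.1125·650 + 0.6900·150 + 0.0600·650) / 0.3735 = 215.625 / 0.3735 ≈ 577.3
  x_L = (0.0975·650 + 0.1000·150 + 0.5500·650) / 0.3735 = 435.875 / 0.3735 ≈ 1167.0

x_R = 1116.8, x_B = 577.3, x_L = 1167.0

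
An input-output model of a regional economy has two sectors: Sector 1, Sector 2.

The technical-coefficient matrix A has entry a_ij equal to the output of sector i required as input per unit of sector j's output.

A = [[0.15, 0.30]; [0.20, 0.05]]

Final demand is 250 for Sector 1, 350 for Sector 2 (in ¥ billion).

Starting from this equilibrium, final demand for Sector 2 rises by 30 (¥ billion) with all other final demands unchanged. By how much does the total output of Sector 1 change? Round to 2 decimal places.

I − A =
  [   0.85    -0.30]
  [  -0.20     0.95]
det(I−A) = (0.85)(0.95) − (-0.30)(-0.20) = 0.7475
adj(I−A) = [[0.95, 0.30], [0.20, 0.85]]
(I − A)⁻¹ = adj(I−A) / det(I−A) ≈
  [   1.2709     0.4013]
  [   0.2676     1.1371]
Δx = (I − A)⁻¹ Δd with Δd having +30 in the Sector 2 component and 0 elsewhere.
So Δx_1 = L_12 · (+30), where L_12 = adj(I−A)_12 / det(I−A) = 0.30 / 0.7475.
Δx_1 = 0.30 × (+30) / 0.7475 = 9.00 / 0.7475 ≈ 12.04.

Δx_1 = 12.04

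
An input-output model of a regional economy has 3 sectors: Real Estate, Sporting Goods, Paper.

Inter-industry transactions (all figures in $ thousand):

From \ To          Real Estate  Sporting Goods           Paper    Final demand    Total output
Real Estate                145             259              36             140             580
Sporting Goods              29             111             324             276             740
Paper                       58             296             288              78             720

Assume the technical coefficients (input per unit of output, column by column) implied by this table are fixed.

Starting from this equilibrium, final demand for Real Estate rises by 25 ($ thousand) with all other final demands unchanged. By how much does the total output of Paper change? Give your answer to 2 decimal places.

Δx_P = 12.15

Technical coefficients a_ij = z_ij / X_j:
  a_RR = 145/580 = 0.25, a_SR = 29/580 = 0.05, a_PR = 58/580 = 0.10
  a_RS = 259/740 = 0.35, a_SS = 111/740 = 0.15, a_PS = 296/740 = 0.40
  a_RP = 36/720 = 0.05, a_SP = 324/720 = 0.45, a_PP = 288/720 = 0.40
I − A =
  [   0.75    -0.35    -0.05]
  [  -0.05     0.85    -0.45]
  [  -0.10    -0.40     0.60]
Cofactors of I−A, C_ij = (−1)^(i+j)·(minor ij) (rows/columns in the sector order above):
  C_11 = (0.85)(0.60) − (-0.45)(-0.40) = 0.3300
  C_12 = −[(-0.05)(0.60) − (-0.45)(-0.10)] = 0.0750
  C_13 = (-0.05)(-0.40) − (0.85)(-0.10) = 0.1050
  C_21 = −[(-0.35)(0.60) − (-0.05)(-0.40)] = 0.2300
  C_22 = (0.75)(0.60) − (-0.05)(-0.10) = 0.4450
  C_23 = −[(0.75)(-0.40) − (-0.35)(-0.10)] = 0.3350
  C_31 = (-0.35)(-0.45) − (-0.05)(0.85) = 0.2000
  C_32 = −[(0.75)(-0.45) − (-0.05)(-0.05)] = 0.3400
  C_33 = (0.75)(0.85) − (-0.35)(-0.05) = 0.6200
det(I−A) = Σ_j (I−A)_1j·C_1j = (0.75)(0.3300) + (-0.35)(0.0750) + (-0.05)(0.1050) = 0.2160
adj(I−A) = Cᵀ =
  [ 0.3300   0.2300   0.2000]
  [ 0.0750   0.4450   0.3400]
  [ 0.1050   0.3350   0.6200]
(I − A)⁻¹ = adj(I−A) / det(I−A) ≈
  [   1.5278     1.0648     0.9259]
  [   0.3472     2.0602     1.5741]
  [   0.4861     1.5509     2.8704]
Δx = (I − A)⁻¹ Δd with Δd having +25 in the Real Estate component and 0 elsewhere.
So Δx_P = L_PR · (+25), where L_PR = adj(I−A)_PR / det(I−A) = 0.1050 / 0.2160.
Δx_P = 0.1050 × (+25) / 0.2160 = 2.625 / 0.2160 ≈ 12.15.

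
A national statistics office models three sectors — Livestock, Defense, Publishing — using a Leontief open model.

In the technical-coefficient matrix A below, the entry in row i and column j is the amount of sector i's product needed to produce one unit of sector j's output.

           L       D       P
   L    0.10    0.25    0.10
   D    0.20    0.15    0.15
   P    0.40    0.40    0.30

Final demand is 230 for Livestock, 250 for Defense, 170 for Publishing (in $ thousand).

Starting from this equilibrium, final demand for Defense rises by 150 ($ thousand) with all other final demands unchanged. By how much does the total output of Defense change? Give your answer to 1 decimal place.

Δx_D = 227.2

I − A =
  [   0.90    -0.25    -0.10]
  [  -0.20     0.85    -0.15]
  [  -0.40    -0.40     0.70]
Cofactors of I−A, C_ij = (−1)^(i+j)·(minor ij) (rows/columns in the sector order above):
  C_11 = (0.85)(0.70) − (-0.15)(-0.40) = 0.5350
  C_12 = −[(-0.20)(0.70) − (-0.15)(-0.40)] = 0.2000
  C_13 = (-0.20)(-0.40) − (0.85)(-0.40) = 0.4200
  C_21 = −[(-0.25)(0.70) − (-0.10)(-0.40)] = 0.2150
  C_22 = (0.90)(0.70) − (-0.10)(-0.40) = 0.5900
  C_23 = −[(0.90)(-0.40) − (-0.25)(-0.40)] = 0.4600
  C_31 = (-0.25)(-0.15) − (-0.10)(0.85) = 0.1225
  C_32 = −[(0.90)(-0.15) − (-0.10)(-0.20)] = 0.1550
  C_33 = (0.90)(0.85) − (-0.25)(-0.20) = 0.7150
det(I−A) = Σ_j (I−A)_1j·C_1j = (0.90)(0.5350) + (-0.25)(0.2000) + (-0.10)(0.4200) = 0.3895
adj(I−A) = Cᵀ =
  [ 0.5350   0.2150   0.1225]
  [ 0.2000   0.5900   0.1550]
  [ 0.4200   0.4600   0.7150]
(I − A)⁻¹ = adj(I−A) / det(I−A) ≈
  [   1.3736     0.5520     0.3145]
  [   0.5135     1.5148     0.3979]
  [   1.0783     1.1810     1.8357]
Δx = (I − A)⁻¹ Δd with Δd having +150 in the Defense component and 0 elsewhere.
So Δx_D = L_DD · (+150), where L_DD = adj(I−A)_DD / det(I−A) = 0.5900 / 0.3895.
Δx_D = 0.5900 × (+150) / 0.3895 = 88.50 / 0.3895 ≈ 227.2.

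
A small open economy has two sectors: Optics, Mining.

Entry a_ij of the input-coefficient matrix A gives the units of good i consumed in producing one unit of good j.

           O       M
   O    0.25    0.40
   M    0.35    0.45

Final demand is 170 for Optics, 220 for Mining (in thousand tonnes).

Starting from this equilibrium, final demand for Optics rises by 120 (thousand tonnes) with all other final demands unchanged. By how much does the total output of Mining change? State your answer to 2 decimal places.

Δx_M = 154.13

I − A =
  [   0.75    -0.40]
  [  -0.35     0.55]
det(I−A) = (0.75)(0.55) − (-0.40)(-0.35) = 0.2725
adj(I−A) = [[0.55, 0.40], [0.35, 0.75]]
(I − A)⁻¹ = adj(I−A) / det(I−A) ≈
  [   2.0183     1.4679]
  [   1.2844     2.7523]
Δx = (I − A)⁻¹ Δd with Δd having +120 in the Optics component and 0 elsewhere.
So Δx_M = L_MO · (+120), where L_MO = adj(I−A)_MO / det(I−A) = 0.35 / 0.2725.
Δx_M = 0.35 × (+120) / 0.2725 = 42.00 / 0.2725 ≈ 154.13.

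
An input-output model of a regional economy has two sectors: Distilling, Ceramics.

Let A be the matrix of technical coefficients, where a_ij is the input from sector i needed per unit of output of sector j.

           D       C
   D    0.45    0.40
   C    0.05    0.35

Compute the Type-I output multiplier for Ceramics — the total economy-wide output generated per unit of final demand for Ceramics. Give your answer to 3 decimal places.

m_C = 2.815

I − A =
  [   0.55    -0.40]
  [  -0.05     0.65]
det(I−A) = (0.55)(0.65) − (-0.40)(-0.05) = 0.3375
adj(I−A) = [[0.65, 0.40], [0.05, 0.55]]
(I − A)⁻¹ = adj(I−A) / det(I−A) ≈
  [   1.9259     1.1852]
  [   0.1481     1.6296]
The output multiplier for sector j is the column-j sum of the Leontief inverse (I − A)⁻¹ = adj(I−A) / det(I−A).
Column C of adj(I−A): (0.40, 0.55); det(I−A) = 0.3375.
m_C = (0.40 + 0.55) / 0.3375 = 0.95 / 0.3375 ≈ 2.815.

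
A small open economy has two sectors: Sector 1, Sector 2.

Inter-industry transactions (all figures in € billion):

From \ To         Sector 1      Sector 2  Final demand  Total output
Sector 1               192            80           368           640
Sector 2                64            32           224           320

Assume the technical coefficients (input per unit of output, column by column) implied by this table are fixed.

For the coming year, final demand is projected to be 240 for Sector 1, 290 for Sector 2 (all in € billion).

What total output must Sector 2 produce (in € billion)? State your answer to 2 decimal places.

Technical coefficients a_ij = z_ij / X_j:
  a_11 = 192/640 = 0.30, a_21 = 64/640 = 0.10
  a_12 = 80/320 = 0.25, a_22 = 32/320 = 0.10
I − A =
  [   0.70    -0.25]
  [  -0.10     0.90]
det(I−A) = (0.70)(0.90) − (-0.25)(-0.10) = 0.6050
adj(I−A) = [[0.90, 0.25], [0.10, 0.70]]
(I − A)⁻¹ = adj(I−A) / det(I−A) ≈
  [   1.4876     0.4132]
  [   0.1653     1.1570]
x = (I − A)⁻¹ d = adj(I−A)·d / det(I−A), with det(I−A) = 0.6050:
  x_1 = (0.90·240 + 0.25·290) / 0.6050 = 288.50 / 0.6050 ≈ 476.86
  x_2 = (0.10·240 + 0.70·290) / 0.6050 = 227.00 / 0.6050 ≈ 375.21

x_2 = 375.21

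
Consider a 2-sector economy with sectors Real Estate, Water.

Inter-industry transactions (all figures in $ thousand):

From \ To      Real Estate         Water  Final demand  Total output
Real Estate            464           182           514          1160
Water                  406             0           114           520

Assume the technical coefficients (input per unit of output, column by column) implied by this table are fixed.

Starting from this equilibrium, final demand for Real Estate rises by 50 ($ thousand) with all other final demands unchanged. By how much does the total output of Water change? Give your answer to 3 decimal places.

Technical coefficients a_ij = z_ij / X_j:
  a_RR = 464/1160 = 0.40, a_WR = 406/1160 = 0.35
  a_RW = 182/520 = 0.35, a_WW = 0/520 = 0.00
I − A =
  [   0.60    -0.35]
  [  -0.35     1.00]
det(I−A) = (0.60)(1.00) − (-0.35)(-0.35) = 0.4775
adj(I−A) = [[1.00, 0.35], [0.35, 0.60]]
(I − A)⁻¹ = adj(I−A) / det(I−A) ≈
  [   2.0942     0.7330]
  [   0.7330     1.2565]
Δx = (I − A)⁻¹ Δd with Δd having +50 in the Real Estate component and 0 elsewhere.
So Δx_W = L_WR · (+50), where L_WR = adj(I−A)_WR / det(I−A) = 0.35 / 0.4775.
Δx_W = 0.35 × (+50) / 0.4775 = 17.50 / 0.4775 ≈ 36.649.

Δx_W = 36.649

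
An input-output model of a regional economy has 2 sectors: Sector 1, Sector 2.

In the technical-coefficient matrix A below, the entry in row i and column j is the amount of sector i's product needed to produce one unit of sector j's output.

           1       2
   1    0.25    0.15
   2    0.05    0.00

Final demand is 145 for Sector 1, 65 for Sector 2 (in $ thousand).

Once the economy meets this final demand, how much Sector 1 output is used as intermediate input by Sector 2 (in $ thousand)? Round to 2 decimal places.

I − A =
  [   0.75    -0.15]
  [  -0.05     1.00]
det(I−A) = (0.75)(1.00) − (-0.15)(-0.05) = 0.7425
adj(I−A) = [[1.00, 0.15], [0.05, 0.75]]
(I − A)⁻¹ = adj(I−A) / det(I−A) ≈
  [   1.3468     0.2020]
  [   0.0673     1.0101]
First solve x = (I − A)⁻¹ d = adj(I−A)·d / det(I−A); in particular x_2 = (0.05·145 + 0.75·65) / 0.7425 = 56.00 / 0.7425 ≈ 75.4209.
Intermediate flow from 1 to 2: z_12 = a_12 · x_2 = 0.15 × 56.00 / 0.7425 = 8.40 / 0.7425 ≈ 11.31.

z_12 = 11.31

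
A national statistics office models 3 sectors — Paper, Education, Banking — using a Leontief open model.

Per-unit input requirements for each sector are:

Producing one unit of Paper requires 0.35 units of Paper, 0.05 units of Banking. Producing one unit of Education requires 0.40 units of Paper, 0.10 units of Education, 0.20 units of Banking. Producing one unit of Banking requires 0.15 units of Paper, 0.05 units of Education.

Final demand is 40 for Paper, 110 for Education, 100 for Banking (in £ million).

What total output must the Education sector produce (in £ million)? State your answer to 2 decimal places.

I − A =
  [   0.65    -0.40    -0.15]
  [   0.00     0.90    -0.05]
  [  -0.05    -0.20     1.00]
Cofactors of I−A, C_ij = (−1)^(i+j)·(minor ij) (rows/columns in the sector order above):
  C_11 = (0.90)(1.00) − (-0.05)(-0.20) = 0.8900
  C_12 = −[(0.00)(1.00) − (-0.05)(-0.05)] = 0.0025
  C_13 = (0.00)(-0.20) − (0.90)(-0.05) = 0.0450
  C_21 = −[(-0.40)(1.00) − (-0.15)(-0.20)] = 0.4300
  C_22 = (0.65)(1.00) − (-0.15)(-0.05) = 0.6425
  C_23 = −[(0.65)(-0.20) − (-0.40)(-0.05)] = 0.1500
  C_31 = (-0.40)(-0.05) − (-0.15)(0.90) = 0.1550
  C_32 = −[(0.65)(-0.05) − (-0.15)(0.00)] = 0.0325
  C_33 = (0.65)(0.90) − (-0.40)(0.00) = 0.5850
det(I−A) = Σ_j (I−A)_1j·C_1j = (0.65)(0.8900) + (-0.40)(0.0025) + (-0.15)(0.0450) = 0.57075
adj(I−A) = Cᵀ =
  [ 0.8900   0.4300   0.1550]
  [ 0.0025   0.6425   0.0325]
  [ 0.0450   0.1500   0.5850]
(I − A)⁻¹ = adj(I−A) / det(I−A) ≈
  [   1.5594     0.7534     0.2716]
  [   0.0044     1.1257     0.0569]
  [   0.0788     0.2628     1.0250]
x = (I − A)⁻¹ d = adj(I−A)·d / det(I−A), with det(I−A) = 0.57075:
  x_P = (0.8900·40 + 0.4300·110 + 0.1550·100) / 0.57075 = 98.40 / 0.57075 ≈ 172.40
  x_E = (0.0025·40 + 0.6425·110 + 0.0325·100) / 0.57075 = 74.025 / 0.57075 ≈ 129.70
  x_B = (0.0450·40 + 0.1500·110 + 0.5850·100) / 0.57075 = 76.80 / 0.57075 ≈ 134.56

x_E = 129.70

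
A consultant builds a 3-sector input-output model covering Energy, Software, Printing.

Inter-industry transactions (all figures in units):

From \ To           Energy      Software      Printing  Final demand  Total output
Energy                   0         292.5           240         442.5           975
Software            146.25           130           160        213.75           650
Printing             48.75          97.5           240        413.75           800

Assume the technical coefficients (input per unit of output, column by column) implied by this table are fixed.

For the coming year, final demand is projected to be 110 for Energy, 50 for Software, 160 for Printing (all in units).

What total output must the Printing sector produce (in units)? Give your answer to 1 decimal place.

x_P = 288.8

Technical coefficients a_ij = z_ij / X_j:
  a_EE = 0/975 = 0.00, a_SE = 146.25/975 = 0.15, a_PE = 48.75/975 = 0.05
  a_ES = 292.5/650 = 0.45, a_SS = 130/650 = 0.20, a_PS = 97.5/650 = 0.15
  a_EP = 240/800 = 0.30, a_SP = 160/800 = 0.20, a_PP = 240/800 = 0.30
I − A =
  [   1.00    -0.45    -0.30]
  [  -0.15     0.80    -0.20]
  [  -0.05    -0.15     0.70]
Cofactors of I−A, C_ij = (−1)^(i+j)·(minor ij) (rows/columns in the sector order above):
  C_11 = (0.80)(0.70) − (-0.20)(-0.15) = 0.5300
  C_12 = −[(-0.15)(0.70) − (-0.20)(-0.05)] = 0.1150
  C_13 = (-0.15)(-0.15) − (0.80)(-0.05) = 0.0625
  C_21 = −[(-0.45)(0.70) − (-0.30)(-0.15)] = 0.3600
  C_22 = (1.00)(0.70) − (-0.30)(-0.05) = 0.6850
  C_23 = −[(1.00)(-0.15) − (-0.45)(-0.05)] = 0.1725
  C_31 = (-0.45)(-0.20) − (-0.30)(0.80) = 0.3300
  C_32 = −[(1.00)(-0.20) − (-0.30)(-0.15)] = 0.2450
  C_33 = (1.00)(0.80) − (-0.45)(-0.15) = 0.7325
det(I−A) = Σ_j (I−A)_1j·C_1j = (1.00)(0.5300) + (-0.45)(0.1150) + (-0.30)(0.0625) = 0.4595
adj(I−A) = Cᵀ =
  [ 0.5300   0.3600   0.3300]
  [ 0.1150   0.6850   0.2450]
  [ 0.0625   0.1725   0.7325]
(I − A)⁻¹ = adj(I−A) / det(I−A) ≈
  [   1.1534     0.7835     0.7182]
  [   0.2503     1.4908     0.5332]
  [   0.1360     0.3754     1.5941]
x = (I − A)⁻¹ d = adj(I−A)·d / det(I−A), with det(I−A) = 0.4595:
  x_E = (0.5300·110 + 0.3600·50 + 0.3300·160) / 0.4595 = 129.10 / 0.4595 ≈ 281.0
  x_S = (0.1150·110 + 0.6850·50 + 0.2450·160) / 0.4595 = 86.10 / 0.4595 ≈ 187.4
  x_P = (0.0625·110 + 0.1725·50 + 0.7325·160) / 0.4595 = 132.70 / 0.4595 ≈ 288.8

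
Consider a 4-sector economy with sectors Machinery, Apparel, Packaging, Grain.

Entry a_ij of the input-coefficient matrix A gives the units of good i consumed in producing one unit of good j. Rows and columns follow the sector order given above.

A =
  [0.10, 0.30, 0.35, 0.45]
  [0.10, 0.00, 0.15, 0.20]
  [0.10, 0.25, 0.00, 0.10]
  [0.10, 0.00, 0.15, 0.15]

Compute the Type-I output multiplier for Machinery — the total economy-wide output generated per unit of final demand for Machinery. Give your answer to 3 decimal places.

I − A =
  [   0.90    -0.30    -0.35    -0.45]
  [  -0.10     1.00    -0.15    -0.20]
  [  -0.10    -0.25     1.00    -0.10]
  [  -0.10     0.00    -0.15     0.85]
Compute the cofactors C_ij = (−1)^(i+j)·(3×3 minor ij) of I−A; the adjugate is their transpose:
adj(I−A) = Cᵀ =
  [ 0.795625   0.341750   0.412250   0.550125]
  [ 0.120750   0.666500   0.178500   0.241750]
  [ 0.121250   0.208500   0.688500   0.194250]
  [ 0.115000   0.077000   0.170000   0.788000]
det(I−A) = Σ_j (I−A)_1j·C_1j = (0.90)(0.795625) + (-0.30)(0.120750) + (-0.35)(0.121250) + (-0.45)(0.115000) = 0.58565
(I − A)⁻¹ = adj(I−A) / det(I−A) ≈
  [   1.3585     0.5835     0.7039     0.9393]
  [   0.2062     1.1381     0.3048     0.4128]
  [   0.2070     0.3560     1.1756     0.3317]
  [   0.1964     0.1315     0.2903     1.3455]
The output multiplier for sector j is the column-j sum of the Leontief inverse (I − A)⁻¹ = adj(I−A) / det(I−A).
Column 1 of adj(I−A): (0.795625, 0.120750, 0.121250, 0.115000); det(I−A) = 0.58565.
m_1 = (0.795625 + 0.120750 + 0.121250 + 0.115000) / 0.58565 = 1.152625 / 0.58565 ≈ 1.968.

m_1 = 1.968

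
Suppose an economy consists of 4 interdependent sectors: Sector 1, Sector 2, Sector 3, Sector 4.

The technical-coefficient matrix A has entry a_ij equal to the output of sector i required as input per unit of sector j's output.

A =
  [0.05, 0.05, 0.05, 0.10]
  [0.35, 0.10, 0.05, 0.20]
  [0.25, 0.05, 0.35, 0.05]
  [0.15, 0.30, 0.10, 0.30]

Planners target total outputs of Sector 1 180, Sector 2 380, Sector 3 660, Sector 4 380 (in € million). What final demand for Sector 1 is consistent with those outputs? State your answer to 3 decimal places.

d_1 = 81.000

I − A =
  [   0.95    -0.05    -0.05    -0.10]
  [  -0.35     0.90    -0.05    -0.20]
  [  -0.25    -0.05     0.65    -0.05]
  [  -0.15    -0.30    -0.10     0.70]
d = (I − A) x:
  d_1 = (+0.95)·180 + (-0.05)·380 + (-0.05)·660 + (-0.10)·380 = 81.000
  d_2 = (-0.35)·180 + (+0.90)·380 + (-0.05)·660 + (-0.20)·380 = 170.000
  d_3 = (-0.25)·180 + (-0.05)·380 + (+0.65)·660 + (-0.05)·380 = 346.000
  d_4 = (-0.15)·180 + (-0.30)·380 + (-0.10)·660 + (+0.70)·380 = 59.000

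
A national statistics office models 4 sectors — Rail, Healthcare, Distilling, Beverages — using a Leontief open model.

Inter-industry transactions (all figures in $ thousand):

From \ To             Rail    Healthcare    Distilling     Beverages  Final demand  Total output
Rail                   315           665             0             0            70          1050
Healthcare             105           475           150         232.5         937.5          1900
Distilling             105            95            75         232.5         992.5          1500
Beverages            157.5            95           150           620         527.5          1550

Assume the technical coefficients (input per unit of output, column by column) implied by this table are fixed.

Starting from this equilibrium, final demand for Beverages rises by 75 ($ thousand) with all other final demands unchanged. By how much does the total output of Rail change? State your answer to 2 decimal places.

Δx_R = 16.35

Technical coefficients a_ij = z_ij / X_j:
  a_RR = 315/1050 = 0.30, a_HR = 105/1050 = 0.10, a_DR = 105/1050 = 0.10, a_BR = 157.5/1050 = 0.15
  a_RH = 665/1900 = 0.35, a_HH = 475/1900 = 0.25, a_DH = 95/1900 = 0.05, a_BH = 95/1900 = 0.05
  a_RD = 0/1500 = 0.00, a_HD = 150/1500 = 0.10, a_DD = 75/1500 = 0.05, a_BD = 150/1500 = 0.10
  a_RB = 0/1550 = 0.00, a_HB = 232.5/1550 = 0.15, a_DB = 232.5/1550 = 0.15, a_BB = 620/1550 = 0.40
I − A =
  [   0.70    -0.35     0.00     0.00]
  [  -0.10     0.75    -0.10    -0.15]
  [  -0.10    -0.05     0.95    -0.15]
  [  -0.15    -0.05    -0.10     0.60]
Compute the cofactors C_ij = (−1)^(i+j)·(3×3 minor ij) of I−A; the adjugate is their transpose:
adj(I−A) = Cᵀ =
  [ 0.404625   0.194250   0.026250   0.055125]
  [ 0.086625   0.388500   0.052500   0.110250]
  [ 0.066000   0.055125   0.280875   0.084000]
  [ 0.119375   0.090125   0.057750   0.458500]
det(I−A) = Σ_j (I−A)_1j·C_1j = (0.70)(0.404625) + (-0.35)(0.086625) + (0.00)(0.066000) + (0.00)(0.119375) = 0.25291875
(I − A)⁻¹ = adj(I−A) / det(I−A) ≈
  [   1.5998     0.7680     0.1038     0.2180]
  [   0.3425     1.5361     0.2076     0.4359]
  [   0.2610     0.2180     1.1105     0.3321]
  [   0.4720     0.3563     0.2283     1.8128]
Δx = (I − A)⁻¹ Δd with Δd having +75 in the Beverages component and 0 elsewhere.
So Δx_R = L_RB · (+75), where L_RB = adj(I−A)_RB / det(I−A) = 0.055125 / 0.25291875.
Δx_R = 0.055125 × (+75) / 0.25291875 = 4.134375 / 0.25291875 ≈ 16.35.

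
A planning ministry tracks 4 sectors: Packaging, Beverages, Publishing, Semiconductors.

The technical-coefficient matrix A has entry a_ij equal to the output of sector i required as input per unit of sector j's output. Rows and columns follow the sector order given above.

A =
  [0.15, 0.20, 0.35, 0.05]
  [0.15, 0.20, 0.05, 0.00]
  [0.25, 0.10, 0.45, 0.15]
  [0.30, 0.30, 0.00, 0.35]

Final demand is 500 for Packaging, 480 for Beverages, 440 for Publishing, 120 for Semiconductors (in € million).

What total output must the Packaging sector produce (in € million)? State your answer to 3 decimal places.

x_1 = 1873.277

I − A =
  [   0.85    -0.20    -0.35    -0.05]
  [  -0.15     0.80    -0.05     0.00]
  [  -0.25    -0.10     0.55    -0.15]
  [  -0.30    -0.30     0.00     0.65]
Compute the cofactors C_ij = (−1)^(i+j)·(3×3 minor ij) of I−A; the adjugate is their transpose:
adj(I−A) = Cᵀ =
  [ 0.28050   0.11825   0.18925   0.06525]
  [ 0.06400   0.22300   0.06100   0.01900]
  [ 0.18250   0.13725   0.40825   0.10825]
  [ 0.15900   0.15750   0.11550   0.27550]
det(I−A) = Σ_j (I−A)_1j·C_1j = (0.85)(0.28050) + (-0.20)(0.06400) + (-0.35)(0.18250) + (-0.05)(0.15900) = 0.1538
(I − A)⁻¹ = adj(I−A) / det(I−A) ≈
  [   1.8238     0.7689     1.2305     0.4243]
  [   0.4161     1.4499     0.3966     0.1235]
  [   1.1866     0.8924     2.6544     0.7038]
  [   1.0338     1.0241     0.7510     1.7913]
x = (I − A)⁻¹ d = adj(I−A)·d / det(I−A), with det(I−A) = 0.1538:
  x_1 = (0.28050·500 + 0.11825·480 + 0.18925·440 + 0.06525·120) / 0.1538 = 288.11 / 0.1538 ≈ 1873.277
  x_2 = (0.06400·500 + 0.22300·480 + 0.06100·440 + 0.01900·120) / 0.1538 = 168.16 / 0.1538 ≈ 1093.368
  x_3 = (0.18250·500 + 0.13725·480 + 0.40825·440 + 0.10825·120) / 0.1538 = 349.75 / 0.1538 ≈ 2274.057
  x_4 = (0.15900·500 + 0.15750·480 + 0.11550·440 + 0.27550·120) / 0.1538 = 238.98 / 0.1538 ≈ 1553.836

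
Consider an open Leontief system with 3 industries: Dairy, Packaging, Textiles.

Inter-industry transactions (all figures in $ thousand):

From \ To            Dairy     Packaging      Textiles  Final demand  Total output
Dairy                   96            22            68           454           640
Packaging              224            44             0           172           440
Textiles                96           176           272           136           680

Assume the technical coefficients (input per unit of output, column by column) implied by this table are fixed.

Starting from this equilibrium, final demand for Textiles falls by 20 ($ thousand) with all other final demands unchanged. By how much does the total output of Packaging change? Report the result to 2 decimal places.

Δx_2 = -1.66

Technical coefficients a_ij = z_ij / X_j:
  a_11 = 96/640 = 0.15, a_21 = 224/640 = 0.35, a_31 = 96/640 = 0.15
  a_12 = 22/440 = 0.05, a_22 = 44/440 = 0.10, a_32 = 176/440 = 0.40
  a_13 = 68/680 = 0.10, a_23 = 0/680 = 0.00, a_33 = 272/680 = 0.40
I − A =
  [   0.85    -0.05    -0.10]
  [  -0.35     0.90     0.00]
  [  -0.15    -0.40     0.60]
Cofactors of I−A, C_ij = (−1)^(i+j)·(minor ij) (rows/columns in the sector order above):
  C_11 = (0.90)(0.60) − (0.00)(-0.40) = 0.5400
  C_12 = −[(-0.35)(0.60) − (0.00)(-0.15)] = 0.2100
  C_13 = (-0.35)(-0.40) − (0.90)(-0.15) = 0.2750
  C_21 = −[(-0.05)(0.60) − (-0.10)(-0.40)] = 0.0700
  C_22 = (0.85)(0.60) − (-0.10)(-0.15) = 0.4950
  C_23 = −[(0.85)(-0.40) − (-0.05)(-0.15)] = 0.3475
  C_31 = (-0.05)(0.00) − (-0.10)(0.90) = 0.0900
  C_32 = −[(0.85)(0.00) − (-0.10)(-0.35)] = 0.0350
  C_33 = (0.85)(0.90) − (-0.05)(-0.35) = 0.7475
det(I−A) = Σ_j (I−A)_1j·C_1j = (0.85)(0.5400) + (-0.05)(0.2100) + (-0.10)(0.2750) = 0.4210
adj(I−A) = Cᵀ =
  [ 0.5400   0.0700   0.0900]
  [ 0.2100   0.4950   0.0350]
  [ 0.2750   0.3475   0.7475]
(I − A)⁻¹ = adj(I−A) / det(I−A) ≈
  [   1.2827     0.1663     0.2138]
  [   0.4988     1.1758     0.0831]
  [   0.6532     0.8254     1.7755]
Δx = (I − A)⁻¹ Δd with Δd having -20 in the Textiles component and 0 elsewhere.
So Δx_2 = L_23 · (-20), where L_23 = adj(I−A)_23 / det(I−A) = 0.0350 / 0.4210.
Δx_2 = 0.0350 × (-20) / 0.4210 = -0.70 / 0.4210 ≈ -1.66.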